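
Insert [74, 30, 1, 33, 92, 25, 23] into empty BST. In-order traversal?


Insert 74: root
Insert 30: L from 74
Insert 1: L from 74 -> L from 30
Insert 33: L from 74 -> R from 30
Insert 92: R from 74
Insert 25: L from 74 -> L from 30 -> R from 1
Insert 23: L from 74 -> L from 30 -> R from 1 -> L from 25

In-order: [1, 23, 25, 30, 33, 74, 92]


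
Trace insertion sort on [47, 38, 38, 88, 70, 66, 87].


Initial: [47, 38, 38, 88, 70, 66, 87]
Insert 38: [38, 47, 38, 88, 70, 66, 87]
Insert 38: [38, 38, 47, 88, 70, 66, 87]
Insert 88: [38, 38, 47, 88, 70, 66, 87]
Insert 70: [38, 38, 47, 70, 88, 66, 87]
Insert 66: [38, 38, 47, 66, 70, 88, 87]
Insert 87: [38, 38, 47, 66, 70, 87, 88]

Sorted: [38, 38, 47, 66, 70, 87, 88]


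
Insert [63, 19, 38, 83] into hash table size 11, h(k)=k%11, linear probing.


Insert 63: h=8 -> slot 8
Insert 19: h=8, 1 probes -> slot 9
Insert 38: h=5 -> slot 5
Insert 83: h=6 -> slot 6

Table: [None, None, None, None, None, 38, 83, None, 63, 19, None]


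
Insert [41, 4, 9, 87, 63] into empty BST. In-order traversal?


Insert 41: root
Insert 4: L from 41
Insert 9: L from 41 -> R from 4
Insert 87: R from 41
Insert 63: R from 41 -> L from 87

In-order: [4, 9, 41, 63, 87]


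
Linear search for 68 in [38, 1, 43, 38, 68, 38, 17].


i=0: 38!=68
i=1: 1!=68
i=2: 43!=68
i=3: 38!=68
i=4: 68==68 found!

Found at 4, 5 comps


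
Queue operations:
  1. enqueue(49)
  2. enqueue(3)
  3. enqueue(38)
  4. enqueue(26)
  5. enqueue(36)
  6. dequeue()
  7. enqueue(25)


enqueue(49) -> [49]
enqueue(3) -> [49, 3]
enqueue(38) -> [49, 3, 38]
enqueue(26) -> [49, 3, 38, 26]
enqueue(36) -> [49, 3, 38, 26, 36]
dequeue()->49, [3, 38, 26, 36]
enqueue(25) -> [3, 38, 26, 36, 25]

Final queue: [3, 38, 26, 36, 25]


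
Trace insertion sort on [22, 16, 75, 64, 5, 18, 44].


Initial: [22, 16, 75, 64, 5, 18, 44]
Insert 16: [16, 22, 75, 64, 5, 18, 44]
Insert 75: [16, 22, 75, 64, 5, 18, 44]
Insert 64: [16, 22, 64, 75, 5, 18, 44]
Insert 5: [5, 16, 22, 64, 75, 18, 44]
Insert 18: [5, 16, 18, 22, 64, 75, 44]
Insert 44: [5, 16, 18, 22, 44, 64, 75]

Sorted: [5, 16, 18, 22, 44, 64, 75]


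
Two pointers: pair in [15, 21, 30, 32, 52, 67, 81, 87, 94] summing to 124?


lo=0(15)+hi=8(94)=109
lo=1(21)+hi=8(94)=115
lo=2(30)+hi=8(94)=124

Yes: 30+94=124


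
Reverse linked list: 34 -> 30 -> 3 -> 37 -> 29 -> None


Step 1: curr=34, set curr.next=prev(None) | reversed so far: 34
Step 2: curr=30, set curr.next=prev(34) | reversed so far: 30 -> 34
Step 3: curr=3, set curr.next=prev(30) | reversed so far: 3 -> 30 -> 34
Step 4: curr=37, set curr.next=prev(3) | reversed so far: 37 -> 3 -> 30 -> 34
Step 5: curr=29, set curr.next=prev(37) | reversed so far: 29 -> 37 -> 3 -> 30 -> 34

29 -> 37 -> 3 -> 30 -> 34 -> None


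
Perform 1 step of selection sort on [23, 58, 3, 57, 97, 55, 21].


Initial: [23, 58, 3, 57, 97, 55, 21]
Step 1: min=3 at 2
  Swap: [3, 58, 23, 57, 97, 55, 21]

After 1 step: [3, 58, 23, 57, 97, 55, 21]


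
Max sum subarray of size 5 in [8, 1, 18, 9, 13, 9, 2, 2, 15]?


[0:5]: 49
[1:6]: 50
[2:7]: 51
[3:8]: 35
[4:9]: 41

Max: 51 at [2:7]


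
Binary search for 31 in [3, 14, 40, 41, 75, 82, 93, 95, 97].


Step 1: lo=0, hi=8, mid=4, val=75
Step 2: lo=0, hi=3, mid=1, val=14
Step 3: lo=2, hi=3, mid=2, val=40

Not found


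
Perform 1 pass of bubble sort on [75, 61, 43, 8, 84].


Initial: [75, 61, 43, 8, 84]
Pass 1: [61, 43, 8, 75, 84] (3 swaps)

After 1 pass: [61, 43, 8, 75, 84]


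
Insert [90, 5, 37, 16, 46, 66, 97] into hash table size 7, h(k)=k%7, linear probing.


Insert 90: h=6 -> slot 6
Insert 5: h=5 -> slot 5
Insert 37: h=2 -> slot 2
Insert 16: h=2, 1 probes -> slot 3
Insert 46: h=4 -> slot 4
Insert 66: h=3, 4 probes -> slot 0
Insert 97: h=6, 2 probes -> slot 1

Table: [66, 97, 37, 16, 46, 5, 90]


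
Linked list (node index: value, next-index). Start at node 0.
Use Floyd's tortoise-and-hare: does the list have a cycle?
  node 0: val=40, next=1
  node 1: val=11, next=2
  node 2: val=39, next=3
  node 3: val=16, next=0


Floyd's tortoise (slow, +1) and hare (fast, +2):
  init: slow=0, fast=0
  step 1: slow=1, fast=2
  step 2: slow=2, fast=0
  step 3: slow=3, fast=2
  step 4: slow=0, fast=0
  slow == fast at node 0: cycle detected

Cycle: yes


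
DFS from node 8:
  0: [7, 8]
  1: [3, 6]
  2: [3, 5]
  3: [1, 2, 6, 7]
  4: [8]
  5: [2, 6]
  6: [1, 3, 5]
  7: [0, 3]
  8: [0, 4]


Visit 8, push [4, 0]
Visit 0, push [7]
Visit 7, push [3]
Visit 3, push [6, 2, 1]
Visit 1, push [6]
Visit 6, push [5]
Visit 5, push [2]
Visit 2, push []
Visit 4, push []

DFS order: [8, 0, 7, 3, 1, 6, 5, 2, 4]


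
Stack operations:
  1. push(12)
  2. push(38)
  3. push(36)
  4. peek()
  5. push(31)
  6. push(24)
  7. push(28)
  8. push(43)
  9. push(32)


push(12) -> [12]
push(38) -> [12, 38]
push(36) -> [12, 38, 36]
peek()->36
push(31) -> [12, 38, 36, 31]
push(24) -> [12, 38, 36, 31, 24]
push(28) -> [12, 38, 36, 31, 24, 28]
push(43) -> [12, 38, 36, 31, 24, 28, 43]
push(32) -> [12, 38, 36, 31, 24, 28, 43, 32]

Final stack: [12, 38, 36, 31, 24, 28, 43, 32]


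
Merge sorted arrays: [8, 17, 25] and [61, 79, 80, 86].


Take 8 from A
Take 17 from A
Take 25 from A

Merged: [8, 17, 25, 61, 79, 80, 86]


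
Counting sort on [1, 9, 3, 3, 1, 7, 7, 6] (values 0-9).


Input: [1, 9, 3, 3, 1, 7, 7, 6]
Counts: [0, 2, 0, 2, 0, 0, 1, 2, 0, 1]

Sorted: [1, 1, 3, 3, 6, 7, 7, 9]


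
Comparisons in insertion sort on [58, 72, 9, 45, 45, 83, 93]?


Algorithm: insertion sort
Input: [58, 72, 9, 45, 45, 83, 93]
Sorted: [9, 45, 45, 58, 72, 83, 93]

11


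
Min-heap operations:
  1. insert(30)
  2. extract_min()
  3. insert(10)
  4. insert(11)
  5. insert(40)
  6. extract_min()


insert(30) -> [30]
extract_min()->30, []
insert(10) -> [10]
insert(11) -> [10, 11]
insert(40) -> [10, 11, 40]
extract_min()->10, [11, 40]

Final heap: [11, 40]


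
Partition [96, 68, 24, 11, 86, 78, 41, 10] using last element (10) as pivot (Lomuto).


Pivot: 10
Place pivot at 0: [10, 68, 24, 11, 86, 78, 41, 96]

Partitioned: [10, 68, 24, 11, 86, 78, 41, 96]


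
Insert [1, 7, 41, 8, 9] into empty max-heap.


Insert 1: [1]
Insert 7: [7, 1]
Insert 41: [41, 1, 7]
Insert 8: [41, 8, 7, 1]
Insert 9: [41, 9, 7, 1, 8]

Final heap: [41, 9, 7, 1, 8]


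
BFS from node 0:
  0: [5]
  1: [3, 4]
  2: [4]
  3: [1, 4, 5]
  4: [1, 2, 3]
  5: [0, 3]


Visit 0, enqueue [5]
Visit 5, enqueue [3]
Visit 3, enqueue [1, 4]
Visit 1, enqueue []
Visit 4, enqueue [2]
Visit 2, enqueue []

BFS order: [0, 5, 3, 1, 4, 2]


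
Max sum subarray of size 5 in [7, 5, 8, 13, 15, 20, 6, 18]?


[0:5]: 48
[1:6]: 61
[2:7]: 62
[3:8]: 72

Max: 72 at [3:8]


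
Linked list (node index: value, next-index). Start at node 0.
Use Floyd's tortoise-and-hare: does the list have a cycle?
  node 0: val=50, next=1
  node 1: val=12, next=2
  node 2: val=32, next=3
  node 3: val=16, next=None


Floyd's tortoise (slow, +1) and hare (fast, +2):
  init: slow=0, fast=0
  step 1: slow=1, fast=2
  step 2: fast 2->3->None, no cycle

Cycle: no


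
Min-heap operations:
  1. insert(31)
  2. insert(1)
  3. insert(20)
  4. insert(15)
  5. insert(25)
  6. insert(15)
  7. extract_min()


insert(31) -> [31]
insert(1) -> [1, 31]
insert(20) -> [1, 31, 20]
insert(15) -> [1, 15, 20, 31]
insert(25) -> [1, 15, 20, 31, 25]
insert(15) -> [1, 15, 15, 31, 25, 20]
extract_min()->1, [15, 15, 20, 31, 25]

Final heap: [15, 15, 20, 31, 25]


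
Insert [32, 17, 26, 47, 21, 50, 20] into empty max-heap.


Insert 32: [32]
Insert 17: [32, 17]
Insert 26: [32, 17, 26]
Insert 47: [47, 32, 26, 17]
Insert 21: [47, 32, 26, 17, 21]
Insert 50: [50, 32, 47, 17, 21, 26]
Insert 20: [50, 32, 47, 17, 21, 26, 20]

Final heap: [50, 32, 47, 17, 21, 26, 20]


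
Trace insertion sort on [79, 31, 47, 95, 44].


Initial: [79, 31, 47, 95, 44]
Insert 31: [31, 79, 47, 95, 44]
Insert 47: [31, 47, 79, 95, 44]
Insert 95: [31, 47, 79, 95, 44]
Insert 44: [31, 44, 47, 79, 95]

Sorted: [31, 44, 47, 79, 95]


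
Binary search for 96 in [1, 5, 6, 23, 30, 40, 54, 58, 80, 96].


Step 1: lo=0, hi=9, mid=4, val=30
Step 2: lo=5, hi=9, mid=7, val=58
Step 3: lo=8, hi=9, mid=8, val=80
Step 4: lo=9, hi=9, mid=9, val=96

Found at index 9


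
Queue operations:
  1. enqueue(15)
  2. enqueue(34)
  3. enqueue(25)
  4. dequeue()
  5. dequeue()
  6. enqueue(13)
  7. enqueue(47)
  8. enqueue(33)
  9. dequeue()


enqueue(15) -> [15]
enqueue(34) -> [15, 34]
enqueue(25) -> [15, 34, 25]
dequeue()->15, [34, 25]
dequeue()->34, [25]
enqueue(13) -> [25, 13]
enqueue(47) -> [25, 13, 47]
enqueue(33) -> [25, 13, 47, 33]
dequeue()->25, [13, 47, 33]

Final queue: [13, 47, 33]


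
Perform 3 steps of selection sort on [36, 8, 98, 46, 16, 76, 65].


Initial: [36, 8, 98, 46, 16, 76, 65]
Step 1: min=8 at 1
  Swap: [8, 36, 98, 46, 16, 76, 65]
Step 2: min=16 at 4
  Swap: [8, 16, 98, 46, 36, 76, 65]
Step 3: min=36 at 4
  Swap: [8, 16, 36, 46, 98, 76, 65]

After 3 steps: [8, 16, 36, 46, 98, 76, 65]


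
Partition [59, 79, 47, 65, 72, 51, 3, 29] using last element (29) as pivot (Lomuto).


Pivot: 29
  3 <= 29: swap -> [3, 79, 47, 65, 72, 51, 59, 29]
Place pivot at 1: [3, 29, 47, 65, 72, 51, 59, 79]

Partitioned: [3, 29, 47, 65, 72, 51, 59, 79]


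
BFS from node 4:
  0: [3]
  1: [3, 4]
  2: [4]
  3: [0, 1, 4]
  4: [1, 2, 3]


Visit 4, enqueue [1, 2, 3]
Visit 1, enqueue []
Visit 2, enqueue []
Visit 3, enqueue [0]
Visit 0, enqueue []

BFS order: [4, 1, 2, 3, 0]


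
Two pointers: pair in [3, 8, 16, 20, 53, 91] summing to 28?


lo=0(3)+hi=5(91)=94
lo=0(3)+hi=4(53)=56
lo=0(3)+hi=3(20)=23
lo=1(8)+hi=3(20)=28

Yes: 8+20=28


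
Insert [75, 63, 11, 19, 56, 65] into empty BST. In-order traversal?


Insert 75: root
Insert 63: L from 75
Insert 11: L from 75 -> L from 63
Insert 19: L from 75 -> L from 63 -> R from 11
Insert 56: L from 75 -> L from 63 -> R from 11 -> R from 19
Insert 65: L from 75 -> R from 63

In-order: [11, 19, 56, 63, 65, 75]


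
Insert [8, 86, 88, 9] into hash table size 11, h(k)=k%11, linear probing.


Insert 8: h=8 -> slot 8
Insert 86: h=9 -> slot 9
Insert 88: h=0 -> slot 0
Insert 9: h=9, 1 probes -> slot 10

Table: [88, None, None, None, None, None, None, None, 8, 86, 9]


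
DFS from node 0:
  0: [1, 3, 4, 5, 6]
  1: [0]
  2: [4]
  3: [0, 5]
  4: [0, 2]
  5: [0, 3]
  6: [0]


Visit 0, push [6, 5, 4, 3, 1]
Visit 1, push []
Visit 3, push [5]
Visit 5, push []
Visit 4, push [2]
Visit 2, push []
Visit 6, push []

DFS order: [0, 1, 3, 5, 4, 2, 6]


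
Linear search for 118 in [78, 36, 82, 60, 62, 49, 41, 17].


i=0: 78!=118
i=1: 36!=118
i=2: 82!=118
i=3: 60!=118
i=4: 62!=118
i=5: 49!=118
i=6: 41!=118
i=7: 17!=118

Not found, 8 comps


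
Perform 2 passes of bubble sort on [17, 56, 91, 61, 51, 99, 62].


Initial: [17, 56, 91, 61, 51, 99, 62]
Pass 1: [17, 56, 61, 51, 91, 62, 99] (3 swaps)
Pass 2: [17, 56, 51, 61, 62, 91, 99] (2 swaps)

After 2 passes: [17, 56, 51, 61, 62, 91, 99]


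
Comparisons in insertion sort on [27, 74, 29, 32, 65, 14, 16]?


Algorithm: insertion sort
Input: [27, 74, 29, 32, 65, 14, 16]
Sorted: [14, 16, 27, 29, 32, 65, 74]

18


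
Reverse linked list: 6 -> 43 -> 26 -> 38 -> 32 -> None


Step 1: curr=6, set curr.next=prev(None) | reversed so far: 6
Step 2: curr=43, set curr.next=prev(6) | reversed so far: 43 -> 6
Step 3: curr=26, set curr.next=prev(43) | reversed so far: 26 -> 43 -> 6
Step 4: curr=38, set curr.next=prev(26) | reversed so far: 38 -> 26 -> 43 -> 6
Step 5: curr=32, set curr.next=prev(38) | reversed so far: 32 -> 38 -> 26 -> 43 -> 6

32 -> 38 -> 26 -> 43 -> 6 -> None


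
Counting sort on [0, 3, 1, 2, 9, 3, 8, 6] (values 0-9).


Input: [0, 3, 1, 2, 9, 3, 8, 6]
Counts: [1, 1, 1, 2, 0, 0, 1, 0, 1, 1]

Sorted: [0, 1, 2, 3, 3, 6, 8, 9]


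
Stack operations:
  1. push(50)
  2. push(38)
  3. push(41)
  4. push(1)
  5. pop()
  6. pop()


push(50) -> [50]
push(38) -> [50, 38]
push(41) -> [50, 38, 41]
push(1) -> [50, 38, 41, 1]
pop()->1, [50, 38, 41]
pop()->41, [50, 38]

Final stack: [50, 38]


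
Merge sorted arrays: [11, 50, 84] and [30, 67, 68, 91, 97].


Take 11 from A
Take 30 from B
Take 50 from A
Take 67 from B
Take 68 from B
Take 84 from A

Merged: [11, 30, 50, 67, 68, 84, 91, 97]


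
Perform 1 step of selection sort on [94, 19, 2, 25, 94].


Initial: [94, 19, 2, 25, 94]
Step 1: min=2 at 2
  Swap: [2, 19, 94, 25, 94]

After 1 step: [2, 19, 94, 25, 94]


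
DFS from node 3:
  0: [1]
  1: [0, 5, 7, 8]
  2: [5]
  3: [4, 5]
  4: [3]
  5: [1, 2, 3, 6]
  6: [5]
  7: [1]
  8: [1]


Visit 3, push [5, 4]
Visit 4, push []
Visit 5, push [6, 2, 1]
Visit 1, push [8, 7, 0]
Visit 0, push []
Visit 7, push []
Visit 8, push []
Visit 2, push []
Visit 6, push []

DFS order: [3, 4, 5, 1, 0, 7, 8, 2, 6]


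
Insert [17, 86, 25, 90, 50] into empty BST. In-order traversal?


Insert 17: root
Insert 86: R from 17
Insert 25: R from 17 -> L from 86
Insert 90: R from 17 -> R from 86
Insert 50: R from 17 -> L from 86 -> R from 25

In-order: [17, 25, 50, 86, 90]


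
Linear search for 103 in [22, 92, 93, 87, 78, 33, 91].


i=0: 22!=103
i=1: 92!=103
i=2: 93!=103
i=3: 87!=103
i=4: 78!=103
i=5: 33!=103
i=6: 91!=103

Not found, 7 comps


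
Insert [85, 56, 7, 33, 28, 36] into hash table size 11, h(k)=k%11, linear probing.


Insert 85: h=8 -> slot 8
Insert 56: h=1 -> slot 1
Insert 7: h=7 -> slot 7
Insert 33: h=0 -> slot 0
Insert 28: h=6 -> slot 6
Insert 36: h=3 -> slot 3

Table: [33, 56, None, 36, None, None, 28, 7, 85, None, None]


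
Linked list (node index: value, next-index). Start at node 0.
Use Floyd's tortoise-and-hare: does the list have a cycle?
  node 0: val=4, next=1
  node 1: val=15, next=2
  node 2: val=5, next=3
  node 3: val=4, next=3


Floyd's tortoise (slow, +1) and hare (fast, +2):
  init: slow=0, fast=0
  step 1: slow=1, fast=2
  step 2: slow=2, fast=3
  step 3: slow=3, fast=3
  slow == fast at node 3: cycle detected

Cycle: yes


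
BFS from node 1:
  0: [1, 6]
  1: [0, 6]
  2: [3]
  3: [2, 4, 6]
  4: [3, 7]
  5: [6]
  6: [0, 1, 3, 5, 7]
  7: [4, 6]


Visit 1, enqueue [0, 6]
Visit 0, enqueue []
Visit 6, enqueue [3, 5, 7]
Visit 3, enqueue [2, 4]
Visit 5, enqueue []
Visit 7, enqueue []
Visit 2, enqueue []
Visit 4, enqueue []

BFS order: [1, 0, 6, 3, 5, 7, 2, 4]


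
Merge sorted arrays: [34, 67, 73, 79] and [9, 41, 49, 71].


Take 9 from B
Take 34 from A
Take 41 from B
Take 49 from B
Take 67 from A
Take 71 from B

Merged: [9, 34, 41, 49, 67, 71, 73, 79]


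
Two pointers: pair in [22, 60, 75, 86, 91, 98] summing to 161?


lo=0(22)+hi=5(98)=120
lo=1(60)+hi=5(98)=158
lo=2(75)+hi=5(98)=173
lo=2(75)+hi=4(91)=166
lo=2(75)+hi=3(86)=161

Yes: 75+86=161


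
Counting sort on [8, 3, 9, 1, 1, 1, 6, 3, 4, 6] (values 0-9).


Input: [8, 3, 9, 1, 1, 1, 6, 3, 4, 6]
Counts: [0, 3, 0, 2, 1, 0, 2, 0, 1, 1]

Sorted: [1, 1, 1, 3, 3, 4, 6, 6, 8, 9]


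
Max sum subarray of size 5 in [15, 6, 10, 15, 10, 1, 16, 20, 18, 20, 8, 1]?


[0:5]: 56
[1:6]: 42
[2:7]: 52
[3:8]: 62
[4:9]: 65
[5:10]: 75
[6:11]: 82
[7:12]: 67

Max: 82 at [6:11]


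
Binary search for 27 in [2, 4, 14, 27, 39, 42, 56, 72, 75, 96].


Step 1: lo=0, hi=9, mid=4, val=39
Step 2: lo=0, hi=3, mid=1, val=4
Step 3: lo=2, hi=3, mid=2, val=14
Step 4: lo=3, hi=3, mid=3, val=27

Found at index 3


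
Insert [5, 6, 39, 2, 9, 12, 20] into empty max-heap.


Insert 5: [5]
Insert 6: [6, 5]
Insert 39: [39, 5, 6]
Insert 2: [39, 5, 6, 2]
Insert 9: [39, 9, 6, 2, 5]
Insert 12: [39, 9, 12, 2, 5, 6]
Insert 20: [39, 9, 20, 2, 5, 6, 12]

Final heap: [39, 9, 20, 2, 5, 6, 12]


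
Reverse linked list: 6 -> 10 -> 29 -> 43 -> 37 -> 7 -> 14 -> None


Step 1: curr=6, set curr.next=prev(None) | reversed so far: 6
Step 2: curr=10, set curr.next=prev(6) | reversed so far: 10 -> 6
Step 3: curr=29, set curr.next=prev(10) | reversed so far: 29 -> 10 -> 6
Step 4: curr=43, set curr.next=prev(29) | reversed so far: 43 -> 29 -> 10 -> 6
Step 5: curr=37, set curr.next=prev(43) | reversed so far: 37 -> 43 -> 29 -> 10 -> 6
Step 6: curr=7, set curr.next=prev(37) | reversed so far: 7 -> 37 -> 43 -> 29 -> 10 -> 6
Step 7: curr=14, set curr.next=prev(7) | reversed so far: 14 -> 7 -> 37 -> 43 -> 29 -> 10 -> 6

14 -> 7 -> 37 -> 43 -> 29 -> 10 -> 6 -> None


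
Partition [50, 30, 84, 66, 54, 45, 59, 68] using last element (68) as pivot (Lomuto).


Pivot: 68
  50 <= 68: advance i (no swap)
  30 <= 68: advance i (no swap)
  66 <= 68: swap -> [50, 30, 66, 84, 54, 45, 59, 68]
  54 <= 68: swap -> [50, 30, 66, 54, 84, 45, 59, 68]
  45 <= 68: swap -> [50, 30, 66, 54, 45, 84, 59, 68]
  59 <= 68: swap -> [50, 30, 66, 54, 45, 59, 84, 68]
Place pivot at 6: [50, 30, 66, 54, 45, 59, 68, 84]

Partitioned: [50, 30, 66, 54, 45, 59, 68, 84]


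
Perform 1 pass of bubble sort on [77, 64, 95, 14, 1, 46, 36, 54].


Initial: [77, 64, 95, 14, 1, 46, 36, 54]
Pass 1: [64, 77, 14, 1, 46, 36, 54, 95] (6 swaps)

After 1 pass: [64, 77, 14, 1, 46, 36, 54, 95]


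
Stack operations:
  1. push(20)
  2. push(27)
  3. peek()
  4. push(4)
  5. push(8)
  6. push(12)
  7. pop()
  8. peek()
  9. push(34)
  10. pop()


push(20) -> [20]
push(27) -> [20, 27]
peek()->27
push(4) -> [20, 27, 4]
push(8) -> [20, 27, 4, 8]
push(12) -> [20, 27, 4, 8, 12]
pop()->12, [20, 27, 4, 8]
peek()->8
push(34) -> [20, 27, 4, 8, 34]
pop()->34, [20, 27, 4, 8]

Final stack: [20, 27, 4, 8]


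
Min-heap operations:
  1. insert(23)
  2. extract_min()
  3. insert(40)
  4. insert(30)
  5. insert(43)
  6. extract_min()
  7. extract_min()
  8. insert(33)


insert(23) -> [23]
extract_min()->23, []
insert(40) -> [40]
insert(30) -> [30, 40]
insert(43) -> [30, 40, 43]
extract_min()->30, [40, 43]
extract_min()->40, [43]
insert(33) -> [33, 43]

Final heap: [33, 43]


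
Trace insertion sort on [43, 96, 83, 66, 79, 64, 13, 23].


Initial: [43, 96, 83, 66, 79, 64, 13, 23]
Insert 96: [43, 96, 83, 66, 79, 64, 13, 23]
Insert 83: [43, 83, 96, 66, 79, 64, 13, 23]
Insert 66: [43, 66, 83, 96, 79, 64, 13, 23]
Insert 79: [43, 66, 79, 83, 96, 64, 13, 23]
Insert 64: [43, 64, 66, 79, 83, 96, 13, 23]
Insert 13: [13, 43, 64, 66, 79, 83, 96, 23]
Insert 23: [13, 23, 43, 64, 66, 79, 83, 96]

Sorted: [13, 23, 43, 64, 66, 79, 83, 96]


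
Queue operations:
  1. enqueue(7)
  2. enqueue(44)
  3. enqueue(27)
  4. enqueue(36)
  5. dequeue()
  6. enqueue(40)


enqueue(7) -> [7]
enqueue(44) -> [7, 44]
enqueue(27) -> [7, 44, 27]
enqueue(36) -> [7, 44, 27, 36]
dequeue()->7, [44, 27, 36]
enqueue(40) -> [44, 27, 36, 40]

Final queue: [44, 27, 36, 40]


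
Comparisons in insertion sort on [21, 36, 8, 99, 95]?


Algorithm: insertion sort
Input: [21, 36, 8, 99, 95]
Sorted: [8, 21, 36, 95, 99]

6


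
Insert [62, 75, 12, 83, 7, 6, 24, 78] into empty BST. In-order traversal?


Insert 62: root
Insert 75: R from 62
Insert 12: L from 62
Insert 83: R from 62 -> R from 75
Insert 7: L from 62 -> L from 12
Insert 6: L from 62 -> L from 12 -> L from 7
Insert 24: L from 62 -> R from 12
Insert 78: R from 62 -> R from 75 -> L from 83

In-order: [6, 7, 12, 24, 62, 75, 78, 83]


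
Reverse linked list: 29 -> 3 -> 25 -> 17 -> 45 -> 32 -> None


Step 1: curr=29, set curr.next=prev(None) | reversed so far: 29
Step 2: curr=3, set curr.next=prev(29) | reversed so far: 3 -> 29
Step 3: curr=25, set curr.next=prev(3) | reversed so far: 25 -> 3 -> 29
Step 4: curr=17, set curr.next=prev(25) | reversed so far: 17 -> 25 -> 3 -> 29
Step 5: curr=45, set curr.next=prev(17) | reversed so far: 45 -> 17 -> 25 -> 3 -> 29
Step 6: curr=32, set curr.next=prev(45) | reversed so far: 32 -> 45 -> 17 -> 25 -> 3 -> 29

32 -> 45 -> 17 -> 25 -> 3 -> 29 -> None


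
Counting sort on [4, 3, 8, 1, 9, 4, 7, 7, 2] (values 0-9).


Input: [4, 3, 8, 1, 9, 4, 7, 7, 2]
Counts: [0, 1, 1, 1, 2, 0, 0, 2, 1, 1]

Sorted: [1, 2, 3, 4, 4, 7, 7, 8, 9]


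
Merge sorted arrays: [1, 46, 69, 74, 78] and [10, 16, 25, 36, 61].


Take 1 from A
Take 10 from B
Take 16 from B
Take 25 from B
Take 36 from B
Take 46 from A
Take 61 from B

Merged: [1, 10, 16, 25, 36, 46, 61, 69, 74, 78]


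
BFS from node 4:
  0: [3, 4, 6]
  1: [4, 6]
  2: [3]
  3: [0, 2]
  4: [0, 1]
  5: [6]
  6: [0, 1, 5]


Visit 4, enqueue [0, 1]
Visit 0, enqueue [3, 6]
Visit 1, enqueue []
Visit 3, enqueue [2]
Visit 6, enqueue [5]
Visit 2, enqueue []
Visit 5, enqueue []

BFS order: [4, 0, 1, 3, 6, 2, 5]


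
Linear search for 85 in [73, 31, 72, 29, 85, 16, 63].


i=0: 73!=85
i=1: 31!=85
i=2: 72!=85
i=3: 29!=85
i=4: 85==85 found!

Found at 4, 5 comps


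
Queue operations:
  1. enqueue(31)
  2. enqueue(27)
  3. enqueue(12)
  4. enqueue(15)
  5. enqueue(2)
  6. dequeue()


enqueue(31) -> [31]
enqueue(27) -> [31, 27]
enqueue(12) -> [31, 27, 12]
enqueue(15) -> [31, 27, 12, 15]
enqueue(2) -> [31, 27, 12, 15, 2]
dequeue()->31, [27, 12, 15, 2]

Final queue: [27, 12, 15, 2]


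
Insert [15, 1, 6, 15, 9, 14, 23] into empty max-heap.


Insert 15: [15]
Insert 1: [15, 1]
Insert 6: [15, 1, 6]
Insert 15: [15, 15, 6, 1]
Insert 9: [15, 15, 6, 1, 9]
Insert 14: [15, 15, 14, 1, 9, 6]
Insert 23: [23, 15, 15, 1, 9, 6, 14]

Final heap: [23, 15, 15, 1, 9, 6, 14]


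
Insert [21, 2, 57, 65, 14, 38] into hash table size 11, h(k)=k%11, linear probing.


Insert 21: h=10 -> slot 10
Insert 2: h=2 -> slot 2
Insert 57: h=2, 1 probes -> slot 3
Insert 65: h=10, 1 probes -> slot 0
Insert 14: h=3, 1 probes -> slot 4
Insert 38: h=5 -> slot 5

Table: [65, None, 2, 57, 14, 38, None, None, None, None, 21]


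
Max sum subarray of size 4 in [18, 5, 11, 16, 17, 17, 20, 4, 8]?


[0:4]: 50
[1:5]: 49
[2:6]: 61
[3:7]: 70
[4:8]: 58
[5:9]: 49

Max: 70 at [3:7]


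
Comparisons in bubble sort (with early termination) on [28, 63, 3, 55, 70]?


Algorithm: bubble sort (with early termination)
Input: [28, 63, 3, 55, 70]
Sorted: [3, 28, 55, 63, 70]

9


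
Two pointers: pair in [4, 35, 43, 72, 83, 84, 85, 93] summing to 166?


lo=0(4)+hi=7(93)=97
lo=1(35)+hi=7(93)=128
lo=2(43)+hi=7(93)=136
lo=3(72)+hi=7(93)=165
lo=4(83)+hi=7(93)=176
lo=4(83)+hi=6(85)=168
lo=4(83)+hi=5(84)=167

No pair found


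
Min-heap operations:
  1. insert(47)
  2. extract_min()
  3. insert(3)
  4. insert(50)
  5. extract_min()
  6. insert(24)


insert(47) -> [47]
extract_min()->47, []
insert(3) -> [3]
insert(50) -> [3, 50]
extract_min()->3, [50]
insert(24) -> [24, 50]

Final heap: [24, 50]


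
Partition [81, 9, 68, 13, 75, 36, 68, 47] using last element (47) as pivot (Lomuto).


Pivot: 47
  9 <= 47: swap -> [9, 81, 68, 13, 75, 36, 68, 47]
  13 <= 47: swap -> [9, 13, 68, 81, 75, 36, 68, 47]
  36 <= 47: swap -> [9, 13, 36, 81, 75, 68, 68, 47]
Place pivot at 3: [9, 13, 36, 47, 75, 68, 68, 81]

Partitioned: [9, 13, 36, 47, 75, 68, 68, 81]


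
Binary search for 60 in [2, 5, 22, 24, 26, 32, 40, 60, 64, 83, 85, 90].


Step 1: lo=0, hi=11, mid=5, val=32
Step 2: lo=6, hi=11, mid=8, val=64
Step 3: lo=6, hi=7, mid=6, val=40
Step 4: lo=7, hi=7, mid=7, val=60

Found at index 7


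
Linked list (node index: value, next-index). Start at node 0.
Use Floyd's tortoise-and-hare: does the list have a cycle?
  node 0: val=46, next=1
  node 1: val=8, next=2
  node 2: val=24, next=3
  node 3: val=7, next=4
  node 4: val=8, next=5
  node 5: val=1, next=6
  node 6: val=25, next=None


Floyd's tortoise (slow, +1) and hare (fast, +2):
  init: slow=0, fast=0
  step 1: slow=1, fast=2
  step 2: slow=2, fast=4
  step 3: slow=3, fast=6
  step 4: fast -> None, no cycle

Cycle: no


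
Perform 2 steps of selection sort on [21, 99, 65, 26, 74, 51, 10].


Initial: [21, 99, 65, 26, 74, 51, 10]
Step 1: min=10 at 6
  Swap: [10, 99, 65, 26, 74, 51, 21]
Step 2: min=21 at 6
  Swap: [10, 21, 65, 26, 74, 51, 99]

After 2 steps: [10, 21, 65, 26, 74, 51, 99]


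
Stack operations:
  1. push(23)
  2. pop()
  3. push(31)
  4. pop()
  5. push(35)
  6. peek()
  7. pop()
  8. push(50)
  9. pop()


push(23) -> [23]
pop()->23, []
push(31) -> [31]
pop()->31, []
push(35) -> [35]
peek()->35
pop()->35, []
push(50) -> [50]
pop()->50, []

Final stack: []


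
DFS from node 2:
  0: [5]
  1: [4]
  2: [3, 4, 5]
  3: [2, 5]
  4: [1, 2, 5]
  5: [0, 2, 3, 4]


Visit 2, push [5, 4, 3]
Visit 3, push [5]
Visit 5, push [4, 0]
Visit 0, push []
Visit 4, push [1]
Visit 1, push []

DFS order: [2, 3, 5, 0, 4, 1]


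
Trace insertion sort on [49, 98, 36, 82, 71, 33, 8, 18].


Initial: [49, 98, 36, 82, 71, 33, 8, 18]
Insert 98: [49, 98, 36, 82, 71, 33, 8, 18]
Insert 36: [36, 49, 98, 82, 71, 33, 8, 18]
Insert 82: [36, 49, 82, 98, 71, 33, 8, 18]
Insert 71: [36, 49, 71, 82, 98, 33, 8, 18]
Insert 33: [33, 36, 49, 71, 82, 98, 8, 18]
Insert 8: [8, 33, 36, 49, 71, 82, 98, 18]
Insert 18: [8, 18, 33, 36, 49, 71, 82, 98]

Sorted: [8, 18, 33, 36, 49, 71, 82, 98]


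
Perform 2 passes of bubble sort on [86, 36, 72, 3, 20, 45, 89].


Initial: [86, 36, 72, 3, 20, 45, 89]
Pass 1: [36, 72, 3, 20, 45, 86, 89] (5 swaps)
Pass 2: [36, 3, 20, 45, 72, 86, 89] (3 swaps)

After 2 passes: [36, 3, 20, 45, 72, 86, 89]


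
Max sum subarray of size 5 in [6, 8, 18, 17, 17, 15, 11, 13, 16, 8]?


[0:5]: 66
[1:6]: 75
[2:7]: 78
[3:8]: 73
[4:9]: 72
[5:10]: 63

Max: 78 at [2:7]


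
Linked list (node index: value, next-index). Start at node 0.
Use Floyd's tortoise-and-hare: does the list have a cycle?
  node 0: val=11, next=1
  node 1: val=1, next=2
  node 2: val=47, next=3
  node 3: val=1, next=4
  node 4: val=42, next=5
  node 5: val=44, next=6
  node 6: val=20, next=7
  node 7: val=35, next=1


Floyd's tortoise (slow, +1) and hare (fast, +2):
  init: slow=0, fast=0
  step 1: slow=1, fast=2
  step 2: slow=2, fast=4
  step 3: slow=3, fast=6
  step 4: slow=4, fast=1
  step 5: slow=5, fast=3
  step 6: slow=6, fast=5
  step 7: slow=7, fast=7
  slow == fast at node 7: cycle detected

Cycle: yes


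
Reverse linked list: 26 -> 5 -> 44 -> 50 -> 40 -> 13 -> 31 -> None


Step 1: curr=26, set curr.next=prev(None) | reversed so far: 26
Step 2: curr=5, set curr.next=prev(26) | reversed so far: 5 -> 26
Step 3: curr=44, set curr.next=prev(5) | reversed so far: 44 -> 5 -> 26
Step 4: curr=50, set curr.next=prev(44) | reversed so far: 50 -> 44 -> 5 -> 26
Step 5: curr=40, set curr.next=prev(50) | reversed so far: 40 -> 50 -> 44 -> 5 -> 26
Step 6: curr=13, set curr.next=prev(40) | reversed so far: 13 -> 40 -> 50 -> 44 -> 5 -> 26
Step 7: curr=31, set curr.next=prev(13) | reversed so far: 31 -> 13 -> 40 -> 50 -> 44 -> 5 -> 26

31 -> 13 -> 40 -> 50 -> 44 -> 5 -> 26 -> None


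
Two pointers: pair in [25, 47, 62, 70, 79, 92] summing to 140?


lo=0(25)+hi=5(92)=117
lo=1(47)+hi=5(92)=139
lo=2(62)+hi=5(92)=154
lo=2(62)+hi=4(79)=141
lo=2(62)+hi=3(70)=132

No pair found


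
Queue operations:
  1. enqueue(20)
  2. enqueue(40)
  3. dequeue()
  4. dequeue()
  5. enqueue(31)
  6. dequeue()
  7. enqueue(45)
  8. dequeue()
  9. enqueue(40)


enqueue(20) -> [20]
enqueue(40) -> [20, 40]
dequeue()->20, [40]
dequeue()->40, []
enqueue(31) -> [31]
dequeue()->31, []
enqueue(45) -> [45]
dequeue()->45, []
enqueue(40) -> [40]

Final queue: [40]


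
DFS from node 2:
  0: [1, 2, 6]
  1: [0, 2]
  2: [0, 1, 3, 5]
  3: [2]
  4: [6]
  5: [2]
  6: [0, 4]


Visit 2, push [5, 3, 1, 0]
Visit 0, push [6, 1]
Visit 1, push []
Visit 6, push [4]
Visit 4, push []
Visit 3, push []
Visit 5, push []

DFS order: [2, 0, 1, 6, 4, 3, 5]


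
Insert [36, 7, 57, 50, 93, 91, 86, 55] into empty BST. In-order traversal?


Insert 36: root
Insert 7: L from 36
Insert 57: R from 36
Insert 50: R from 36 -> L from 57
Insert 93: R from 36 -> R from 57
Insert 91: R from 36 -> R from 57 -> L from 93
Insert 86: R from 36 -> R from 57 -> L from 93 -> L from 91
Insert 55: R from 36 -> L from 57 -> R from 50

In-order: [7, 36, 50, 55, 57, 86, 91, 93]


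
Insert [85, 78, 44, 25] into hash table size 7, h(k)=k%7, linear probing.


Insert 85: h=1 -> slot 1
Insert 78: h=1, 1 probes -> slot 2
Insert 44: h=2, 1 probes -> slot 3
Insert 25: h=4 -> slot 4

Table: [None, 85, 78, 44, 25, None, None]


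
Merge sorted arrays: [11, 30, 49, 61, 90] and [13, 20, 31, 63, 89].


Take 11 from A
Take 13 from B
Take 20 from B
Take 30 from A
Take 31 from B
Take 49 from A
Take 61 from A
Take 63 from B
Take 89 from B

Merged: [11, 13, 20, 30, 31, 49, 61, 63, 89, 90]


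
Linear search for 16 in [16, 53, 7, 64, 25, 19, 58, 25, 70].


i=0: 16==16 found!

Found at 0, 1 comps


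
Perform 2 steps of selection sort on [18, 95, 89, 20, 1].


Initial: [18, 95, 89, 20, 1]
Step 1: min=1 at 4
  Swap: [1, 95, 89, 20, 18]
Step 2: min=18 at 4
  Swap: [1, 18, 89, 20, 95]

After 2 steps: [1, 18, 89, 20, 95]


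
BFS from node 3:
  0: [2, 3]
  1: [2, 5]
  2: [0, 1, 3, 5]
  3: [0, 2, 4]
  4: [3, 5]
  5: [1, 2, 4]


Visit 3, enqueue [0, 2, 4]
Visit 0, enqueue []
Visit 2, enqueue [1, 5]
Visit 4, enqueue []
Visit 1, enqueue []
Visit 5, enqueue []

BFS order: [3, 0, 2, 4, 1, 5]


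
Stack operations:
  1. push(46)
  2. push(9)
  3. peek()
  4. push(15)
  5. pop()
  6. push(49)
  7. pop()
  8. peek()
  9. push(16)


push(46) -> [46]
push(9) -> [46, 9]
peek()->9
push(15) -> [46, 9, 15]
pop()->15, [46, 9]
push(49) -> [46, 9, 49]
pop()->49, [46, 9]
peek()->9
push(16) -> [46, 9, 16]

Final stack: [46, 9, 16]


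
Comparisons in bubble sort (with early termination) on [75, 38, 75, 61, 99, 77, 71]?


Algorithm: bubble sort (with early termination)
Input: [75, 38, 75, 61, 99, 77, 71]
Sorted: [38, 61, 71, 75, 75, 77, 99]

20


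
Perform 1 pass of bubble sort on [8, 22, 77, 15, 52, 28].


Initial: [8, 22, 77, 15, 52, 28]
Pass 1: [8, 22, 15, 52, 28, 77] (3 swaps)

After 1 pass: [8, 22, 15, 52, 28, 77]


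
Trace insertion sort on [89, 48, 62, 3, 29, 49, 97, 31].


Initial: [89, 48, 62, 3, 29, 49, 97, 31]
Insert 48: [48, 89, 62, 3, 29, 49, 97, 31]
Insert 62: [48, 62, 89, 3, 29, 49, 97, 31]
Insert 3: [3, 48, 62, 89, 29, 49, 97, 31]
Insert 29: [3, 29, 48, 62, 89, 49, 97, 31]
Insert 49: [3, 29, 48, 49, 62, 89, 97, 31]
Insert 97: [3, 29, 48, 49, 62, 89, 97, 31]
Insert 31: [3, 29, 31, 48, 49, 62, 89, 97]

Sorted: [3, 29, 31, 48, 49, 62, 89, 97]


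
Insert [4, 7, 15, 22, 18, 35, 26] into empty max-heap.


Insert 4: [4]
Insert 7: [7, 4]
Insert 15: [15, 4, 7]
Insert 22: [22, 15, 7, 4]
Insert 18: [22, 18, 7, 4, 15]
Insert 35: [35, 18, 22, 4, 15, 7]
Insert 26: [35, 18, 26, 4, 15, 7, 22]

Final heap: [35, 18, 26, 4, 15, 7, 22]


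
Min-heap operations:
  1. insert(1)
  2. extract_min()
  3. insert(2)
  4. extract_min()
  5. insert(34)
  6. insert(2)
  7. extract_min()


insert(1) -> [1]
extract_min()->1, []
insert(2) -> [2]
extract_min()->2, []
insert(34) -> [34]
insert(2) -> [2, 34]
extract_min()->2, [34]

Final heap: [34]


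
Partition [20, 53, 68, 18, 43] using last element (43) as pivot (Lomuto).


Pivot: 43
  20 <= 43: advance i (no swap)
  18 <= 43: swap -> [20, 18, 68, 53, 43]
Place pivot at 2: [20, 18, 43, 53, 68]

Partitioned: [20, 18, 43, 53, 68]


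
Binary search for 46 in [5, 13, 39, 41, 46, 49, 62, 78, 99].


Step 1: lo=0, hi=8, mid=4, val=46

Found at index 4


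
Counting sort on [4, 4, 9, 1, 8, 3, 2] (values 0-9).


Input: [4, 4, 9, 1, 8, 3, 2]
Counts: [0, 1, 1, 1, 2, 0, 0, 0, 1, 1]

Sorted: [1, 2, 3, 4, 4, 8, 9]


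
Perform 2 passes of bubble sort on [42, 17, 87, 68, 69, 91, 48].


Initial: [42, 17, 87, 68, 69, 91, 48]
Pass 1: [17, 42, 68, 69, 87, 48, 91] (4 swaps)
Pass 2: [17, 42, 68, 69, 48, 87, 91] (1 swaps)

After 2 passes: [17, 42, 68, 69, 48, 87, 91]


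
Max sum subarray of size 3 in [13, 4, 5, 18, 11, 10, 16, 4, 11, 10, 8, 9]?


[0:3]: 22
[1:4]: 27
[2:5]: 34
[3:6]: 39
[4:7]: 37
[5:8]: 30
[6:9]: 31
[7:10]: 25
[8:11]: 29
[9:12]: 27

Max: 39 at [3:6]


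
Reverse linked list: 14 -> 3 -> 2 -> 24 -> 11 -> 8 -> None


Step 1: curr=14, set curr.next=prev(None) | reversed so far: 14
Step 2: curr=3, set curr.next=prev(14) | reversed so far: 3 -> 14
Step 3: curr=2, set curr.next=prev(3) | reversed so far: 2 -> 3 -> 14
Step 4: curr=24, set curr.next=prev(2) | reversed so far: 24 -> 2 -> 3 -> 14
Step 5: curr=11, set curr.next=prev(24) | reversed so far: 11 -> 24 -> 2 -> 3 -> 14
Step 6: curr=8, set curr.next=prev(11) | reversed so far: 8 -> 11 -> 24 -> 2 -> 3 -> 14

8 -> 11 -> 24 -> 2 -> 3 -> 14 -> None


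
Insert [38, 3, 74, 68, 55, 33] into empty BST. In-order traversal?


Insert 38: root
Insert 3: L from 38
Insert 74: R from 38
Insert 68: R from 38 -> L from 74
Insert 55: R from 38 -> L from 74 -> L from 68
Insert 33: L from 38 -> R from 3

In-order: [3, 33, 38, 55, 68, 74]


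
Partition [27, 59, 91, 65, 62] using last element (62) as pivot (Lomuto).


Pivot: 62
  27 <= 62: advance i (no swap)
  59 <= 62: advance i (no swap)
Place pivot at 2: [27, 59, 62, 65, 91]

Partitioned: [27, 59, 62, 65, 91]


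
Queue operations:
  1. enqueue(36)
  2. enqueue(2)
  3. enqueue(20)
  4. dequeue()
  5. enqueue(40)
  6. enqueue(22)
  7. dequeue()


enqueue(36) -> [36]
enqueue(2) -> [36, 2]
enqueue(20) -> [36, 2, 20]
dequeue()->36, [2, 20]
enqueue(40) -> [2, 20, 40]
enqueue(22) -> [2, 20, 40, 22]
dequeue()->2, [20, 40, 22]

Final queue: [20, 40, 22]


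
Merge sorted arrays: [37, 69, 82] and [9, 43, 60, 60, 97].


Take 9 from B
Take 37 from A
Take 43 from B
Take 60 from B
Take 60 from B
Take 69 from A
Take 82 from A

Merged: [9, 37, 43, 60, 60, 69, 82, 97]


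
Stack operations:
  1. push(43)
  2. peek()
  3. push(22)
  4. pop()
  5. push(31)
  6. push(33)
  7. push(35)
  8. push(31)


push(43) -> [43]
peek()->43
push(22) -> [43, 22]
pop()->22, [43]
push(31) -> [43, 31]
push(33) -> [43, 31, 33]
push(35) -> [43, 31, 33, 35]
push(31) -> [43, 31, 33, 35, 31]

Final stack: [43, 31, 33, 35, 31]


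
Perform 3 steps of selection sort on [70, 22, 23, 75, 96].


Initial: [70, 22, 23, 75, 96]
Step 1: min=22 at 1
  Swap: [22, 70, 23, 75, 96]
Step 2: min=23 at 2
  Swap: [22, 23, 70, 75, 96]
Step 3: min=70 at 2
  Swap: [22, 23, 70, 75, 96]

After 3 steps: [22, 23, 70, 75, 96]


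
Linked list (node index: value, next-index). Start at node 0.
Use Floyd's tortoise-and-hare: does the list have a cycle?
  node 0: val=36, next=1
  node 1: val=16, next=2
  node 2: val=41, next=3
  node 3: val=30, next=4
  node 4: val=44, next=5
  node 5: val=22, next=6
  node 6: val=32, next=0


Floyd's tortoise (slow, +1) and hare (fast, +2):
  init: slow=0, fast=0
  step 1: slow=1, fast=2
  step 2: slow=2, fast=4
  step 3: slow=3, fast=6
  step 4: slow=4, fast=1
  step 5: slow=5, fast=3
  step 6: slow=6, fast=5
  step 7: slow=0, fast=0
  slow == fast at node 0: cycle detected

Cycle: yes


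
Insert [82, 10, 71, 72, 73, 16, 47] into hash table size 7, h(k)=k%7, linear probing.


Insert 82: h=5 -> slot 5
Insert 10: h=3 -> slot 3
Insert 71: h=1 -> slot 1
Insert 72: h=2 -> slot 2
Insert 73: h=3, 1 probes -> slot 4
Insert 16: h=2, 4 probes -> slot 6
Insert 47: h=5, 2 probes -> slot 0

Table: [47, 71, 72, 10, 73, 82, 16]


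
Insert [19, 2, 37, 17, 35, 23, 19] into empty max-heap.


Insert 19: [19]
Insert 2: [19, 2]
Insert 37: [37, 2, 19]
Insert 17: [37, 17, 19, 2]
Insert 35: [37, 35, 19, 2, 17]
Insert 23: [37, 35, 23, 2, 17, 19]
Insert 19: [37, 35, 23, 2, 17, 19, 19]

Final heap: [37, 35, 23, 2, 17, 19, 19]


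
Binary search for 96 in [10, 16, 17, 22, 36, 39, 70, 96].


Step 1: lo=0, hi=7, mid=3, val=22
Step 2: lo=4, hi=7, mid=5, val=39
Step 3: lo=6, hi=7, mid=6, val=70
Step 4: lo=7, hi=7, mid=7, val=96

Found at index 7


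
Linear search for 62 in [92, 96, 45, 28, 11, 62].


i=0: 92!=62
i=1: 96!=62
i=2: 45!=62
i=3: 28!=62
i=4: 11!=62
i=5: 62==62 found!

Found at 5, 6 comps


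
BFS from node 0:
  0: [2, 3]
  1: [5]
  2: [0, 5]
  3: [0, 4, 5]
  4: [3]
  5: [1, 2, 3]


Visit 0, enqueue [2, 3]
Visit 2, enqueue [5]
Visit 3, enqueue [4]
Visit 5, enqueue [1]
Visit 4, enqueue []
Visit 1, enqueue []

BFS order: [0, 2, 3, 5, 4, 1]


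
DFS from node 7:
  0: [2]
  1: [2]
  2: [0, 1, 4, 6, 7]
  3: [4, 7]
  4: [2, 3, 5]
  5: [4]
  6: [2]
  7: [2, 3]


Visit 7, push [3, 2]
Visit 2, push [6, 4, 1, 0]
Visit 0, push []
Visit 1, push []
Visit 4, push [5, 3]
Visit 3, push []
Visit 5, push []
Visit 6, push []

DFS order: [7, 2, 0, 1, 4, 3, 5, 6]


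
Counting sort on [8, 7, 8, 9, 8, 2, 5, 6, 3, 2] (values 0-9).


Input: [8, 7, 8, 9, 8, 2, 5, 6, 3, 2]
Counts: [0, 0, 2, 1, 0, 1, 1, 1, 3, 1]

Sorted: [2, 2, 3, 5, 6, 7, 8, 8, 8, 9]


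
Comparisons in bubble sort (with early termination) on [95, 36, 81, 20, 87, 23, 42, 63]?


Algorithm: bubble sort (with early termination)
Input: [95, 36, 81, 20, 87, 23, 42, 63]
Sorted: [20, 23, 36, 42, 63, 81, 87, 95]

25


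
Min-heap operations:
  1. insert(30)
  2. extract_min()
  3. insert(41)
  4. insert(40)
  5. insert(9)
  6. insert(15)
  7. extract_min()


insert(30) -> [30]
extract_min()->30, []
insert(41) -> [41]
insert(40) -> [40, 41]
insert(9) -> [9, 41, 40]
insert(15) -> [9, 15, 40, 41]
extract_min()->9, [15, 41, 40]

Final heap: [15, 41, 40]


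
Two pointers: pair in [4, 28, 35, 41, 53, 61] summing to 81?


lo=0(4)+hi=5(61)=65
lo=1(28)+hi=5(61)=89
lo=1(28)+hi=4(53)=81

Yes: 28+53=81


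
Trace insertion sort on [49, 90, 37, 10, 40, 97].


Initial: [49, 90, 37, 10, 40, 97]
Insert 90: [49, 90, 37, 10, 40, 97]
Insert 37: [37, 49, 90, 10, 40, 97]
Insert 10: [10, 37, 49, 90, 40, 97]
Insert 40: [10, 37, 40, 49, 90, 97]
Insert 97: [10, 37, 40, 49, 90, 97]

Sorted: [10, 37, 40, 49, 90, 97]


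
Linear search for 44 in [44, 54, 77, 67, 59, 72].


i=0: 44==44 found!

Found at 0, 1 comps


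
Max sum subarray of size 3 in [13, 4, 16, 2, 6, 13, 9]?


[0:3]: 33
[1:4]: 22
[2:5]: 24
[3:6]: 21
[4:7]: 28

Max: 33 at [0:3]


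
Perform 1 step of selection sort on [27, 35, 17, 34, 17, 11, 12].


Initial: [27, 35, 17, 34, 17, 11, 12]
Step 1: min=11 at 5
  Swap: [11, 35, 17, 34, 17, 27, 12]

After 1 step: [11, 35, 17, 34, 17, 27, 12]


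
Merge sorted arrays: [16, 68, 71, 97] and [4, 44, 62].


Take 4 from B
Take 16 from A
Take 44 from B
Take 62 from B

Merged: [4, 16, 44, 62, 68, 71, 97]


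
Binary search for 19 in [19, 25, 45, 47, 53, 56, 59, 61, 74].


Step 1: lo=0, hi=8, mid=4, val=53
Step 2: lo=0, hi=3, mid=1, val=25
Step 3: lo=0, hi=0, mid=0, val=19

Found at index 0


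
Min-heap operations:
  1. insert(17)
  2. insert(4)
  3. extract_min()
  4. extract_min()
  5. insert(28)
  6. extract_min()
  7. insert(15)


insert(17) -> [17]
insert(4) -> [4, 17]
extract_min()->4, [17]
extract_min()->17, []
insert(28) -> [28]
extract_min()->28, []
insert(15) -> [15]

Final heap: [15]


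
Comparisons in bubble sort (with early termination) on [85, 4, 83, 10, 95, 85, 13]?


Algorithm: bubble sort (with early termination)
Input: [85, 4, 83, 10, 95, 85, 13]
Sorted: [4, 10, 13, 83, 85, 85, 95]

20


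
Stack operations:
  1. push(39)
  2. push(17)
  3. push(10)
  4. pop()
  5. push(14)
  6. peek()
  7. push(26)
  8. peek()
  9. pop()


push(39) -> [39]
push(17) -> [39, 17]
push(10) -> [39, 17, 10]
pop()->10, [39, 17]
push(14) -> [39, 17, 14]
peek()->14
push(26) -> [39, 17, 14, 26]
peek()->26
pop()->26, [39, 17, 14]

Final stack: [39, 17, 14]


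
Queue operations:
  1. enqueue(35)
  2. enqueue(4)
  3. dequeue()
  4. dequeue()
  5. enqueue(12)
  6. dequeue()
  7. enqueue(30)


enqueue(35) -> [35]
enqueue(4) -> [35, 4]
dequeue()->35, [4]
dequeue()->4, []
enqueue(12) -> [12]
dequeue()->12, []
enqueue(30) -> [30]

Final queue: [30]


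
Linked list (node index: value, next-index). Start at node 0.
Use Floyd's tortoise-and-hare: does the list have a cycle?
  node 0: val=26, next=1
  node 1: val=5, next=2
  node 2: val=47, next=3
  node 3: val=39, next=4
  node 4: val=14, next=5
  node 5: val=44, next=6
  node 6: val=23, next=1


Floyd's tortoise (slow, +1) and hare (fast, +2):
  init: slow=0, fast=0
  step 1: slow=1, fast=2
  step 2: slow=2, fast=4
  step 3: slow=3, fast=6
  step 4: slow=4, fast=2
  step 5: slow=5, fast=4
  step 6: slow=6, fast=6
  slow == fast at node 6: cycle detected

Cycle: yes


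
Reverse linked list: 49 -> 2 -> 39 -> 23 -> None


Step 1: curr=49, set curr.next=prev(None) | reversed so far: 49
Step 2: curr=2, set curr.next=prev(49) | reversed so far: 2 -> 49
Step 3: curr=39, set curr.next=prev(2) | reversed so far: 39 -> 2 -> 49
Step 4: curr=23, set curr.next=prev(39) | reversed so far: 23 -> 39 -> 2 -> 49

23 -> 39 -> 2 -> 49 -> None
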